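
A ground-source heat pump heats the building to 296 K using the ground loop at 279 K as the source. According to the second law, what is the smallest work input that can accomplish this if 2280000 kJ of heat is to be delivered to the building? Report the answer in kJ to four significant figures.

130900 kJ

The reservoir spacing is ΔT = 296 − 279 = 17.00 K.
The reversible limit is COP_HP = T_H/ΔT = 17.41, so W_min = Q_H/COP = Q_H·ΔT/T_H.
W_min = 2280000 × 17.00/296.00 = 130900 kJ.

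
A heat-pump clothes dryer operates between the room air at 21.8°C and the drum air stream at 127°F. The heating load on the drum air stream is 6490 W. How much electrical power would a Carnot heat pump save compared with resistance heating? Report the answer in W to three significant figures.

5870 W

In absolute terms T_C = 294.95 K and T_H = 325.93 K, so ΔT = 30.98 K.
COP_Carnot = T_H/ΔT = 325.93/30.98 = 10.52.
Resistance heating needs Ẇ_res = Q̇_H = 6490 W; the reversible heat pump needs only Ẇ_hp = Q̇_H/COP = 616.8 W.
Saving = 6490 − 616.8 = 5873 W.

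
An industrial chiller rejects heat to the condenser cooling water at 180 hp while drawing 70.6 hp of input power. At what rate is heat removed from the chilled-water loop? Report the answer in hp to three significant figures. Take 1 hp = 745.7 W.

For a cyclic device the first law requires Q̇_H = Q̇_C + Ẇ.
Q̇_C = Q̇_H − Ẇ = 109.4 hp.

109 hp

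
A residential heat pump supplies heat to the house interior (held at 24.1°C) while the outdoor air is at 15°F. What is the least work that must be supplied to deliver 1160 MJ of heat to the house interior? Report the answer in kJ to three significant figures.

In absolute terms T_C = 263.71 K and T_H = 297.25 K, so ΔT = 33.54 K.
The reversible limit is COP_HP = T_H/ΔT = 8.861, so W_min = Q_H/COP = Q_H·ΔT/T_H.
W_min = 1160 × 33.54/297.25 = 130.9 MJ = 130900 kJ.

131000 kJ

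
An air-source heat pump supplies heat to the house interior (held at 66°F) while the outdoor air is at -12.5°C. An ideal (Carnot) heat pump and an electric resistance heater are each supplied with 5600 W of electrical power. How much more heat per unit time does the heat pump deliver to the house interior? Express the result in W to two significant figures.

47000 W

In absolute terms T_C = 260.65 K and T_H = 292.04 K, so ΔT = 31.39 K.
COP_Carnot = T_H/ΔT = 292.04/31.39 = 9.304.
The heat pump delivers Q̇_H = COP × Ẇ = 52100 W; the resistance heater delivers Ẇ = 5600 W.
Extra = (COP − 1)·Ẇ = 46500 W.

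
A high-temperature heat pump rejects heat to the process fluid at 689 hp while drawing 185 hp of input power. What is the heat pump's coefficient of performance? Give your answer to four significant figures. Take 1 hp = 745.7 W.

The first law gives Q̇_H = Q̇_C + Ẇ, so the three rates are Q̇_C = 504.0, Q̇_H = 689.0, Ẇ = 185.0 hp.
COP_HP = Q̇_H/Ẇ = 689.0/185.0 = 3.724.

3.724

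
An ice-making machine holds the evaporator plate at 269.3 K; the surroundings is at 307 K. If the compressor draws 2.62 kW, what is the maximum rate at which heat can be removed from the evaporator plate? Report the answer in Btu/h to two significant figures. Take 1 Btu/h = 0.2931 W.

64000 Btu/h

The reservoir spacing is ΔT = 307 − 269.3 = 37.70 K.
COP_Carnot = T_C/ΔT = 269.30/37.70 = 7.143.
Q̇_max = COP_Carnot × Ẇ = 7.143 × 2.620 kW = 18.72 kW = 63850 Btu/h.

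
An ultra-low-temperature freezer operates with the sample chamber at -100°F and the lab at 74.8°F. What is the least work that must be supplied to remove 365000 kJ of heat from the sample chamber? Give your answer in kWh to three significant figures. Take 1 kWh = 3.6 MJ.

49.3 kWh

In absolute terms T_C = 199.82 K and T_H = 296.93 K, so ΔT = 97.11 K.
The reversible limit is COP_R = T_C/ΔT = 2.058, so W_min = Q_C/COP = Q_C·ΔT/T_C.
W_min = 365000 × 97.11/199.82 = 177400 kJ = 49.28 kWh.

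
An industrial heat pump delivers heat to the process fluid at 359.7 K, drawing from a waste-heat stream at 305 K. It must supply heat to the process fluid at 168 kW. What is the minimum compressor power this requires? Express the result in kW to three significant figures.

The reservoir spacing is ΔT = 359.7 − 305 = 54.70 K.
COP_Carnot = T_H/ΔT = 359.70/54.70 = 6.576.
Ẇ_min = Q̇/COP_Carnot = 168.0/6.576 = 25.55 kW.

25.5 kW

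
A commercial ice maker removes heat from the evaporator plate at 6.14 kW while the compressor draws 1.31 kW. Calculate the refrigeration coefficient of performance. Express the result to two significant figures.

The first law gives Q̇_H = Q̇_C + Ẇ, so the three rates are Q̇_C = 6.140, Q̇_H = 7.450, Ẇ = 1.310 kW.
COP_R = Q̇_C/Ẇ = 6.140/1.310 = 4.687.

4.7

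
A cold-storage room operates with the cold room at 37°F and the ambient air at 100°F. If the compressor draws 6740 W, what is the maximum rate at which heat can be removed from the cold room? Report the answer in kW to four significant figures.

53.14 kW

In absolute terms T_C = 275.93 K and T_H = 310.93 K, so ΔT = 35.00 K.
COP_Carnot = T_C/ΔT = 275.93/35.00 = 7.884.
Q̇_max = COP_Carnot × Ẇ = 7.884 × 6740 W = 53140 W = 53.14 kW.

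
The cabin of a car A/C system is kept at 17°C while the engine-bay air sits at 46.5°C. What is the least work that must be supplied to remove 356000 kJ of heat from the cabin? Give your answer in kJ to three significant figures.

36200 kJ

In absolute terms T_C = 290.15 K and T_H = 319.65 K, so ΔT = 29.50 K.
The reversible limit is COP_R = T_C/ΔT = 9.836, so W_min = Q_C/COP = Q_C·ΔT/T_C.
W_min = 356000 × 29.50/290.15 = 36200 kJ.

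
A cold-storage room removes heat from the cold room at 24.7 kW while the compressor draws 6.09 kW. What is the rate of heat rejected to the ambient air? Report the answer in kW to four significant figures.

30.79 kW

For a cyclic device the first law requires Q̇_H = Q̇_C + Ẇ.
Q̇_H = Q̇_C + Ẇ = 30.79 kW.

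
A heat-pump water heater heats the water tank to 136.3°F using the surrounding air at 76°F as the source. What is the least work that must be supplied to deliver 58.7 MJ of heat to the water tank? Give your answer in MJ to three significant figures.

In absolute terms T_C = 297.59 K and T_H = 331.09 K, so ΔT = 33.50 K.
The reversible limit is COP_HP = T_H/ΔT = 9.883, so W_min = Q_H/COP = Q_H·ΔT/T_H.
W_min = 58.70 × 33.50/331.09 = 5.939 MJ.

5.94 MJ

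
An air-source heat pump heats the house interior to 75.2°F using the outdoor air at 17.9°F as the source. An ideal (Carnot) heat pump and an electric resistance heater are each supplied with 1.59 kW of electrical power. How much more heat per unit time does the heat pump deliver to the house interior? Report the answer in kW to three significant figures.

13.3 kW

In absolute terms T_C = 265.32 K and T_H = 297.15 K, so ΔT = 31.83 K.
COP_Carnot = T_H/ΔT = 297.15/31.83 = 9.335.
The heat pump delivers Q̇_H = COP × Ẇ = 14.84 kW; the resistance heater delivers Ẇ = 1.590 kW.
Extra = (COP − 1)·Ẇ = 13.25 kW.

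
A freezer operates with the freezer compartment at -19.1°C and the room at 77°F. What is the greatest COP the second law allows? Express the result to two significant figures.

In absolute terms T_C = 254.05 K and T_H = 298.15 K, so ΔT = 44.10 K.
For a reversible cycle, COP_Carnot = T_C/ΔT = 254.05/44.10 = 5.761.

5.8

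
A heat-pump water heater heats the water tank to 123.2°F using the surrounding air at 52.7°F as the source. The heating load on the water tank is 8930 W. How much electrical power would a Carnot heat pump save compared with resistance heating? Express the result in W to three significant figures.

7850 W

In absolute terms T_C = 284.65 K and T_H = 323.82 K, so ΔT = 39.17 K.
COP_Carnot = T_H/ΔT = 323.82/39.17 = 8.268.
Resistance heating needs Ẇ_res = Q̇_H = 8930 W; the reversible heat pump needs only Ẇ_hp = Q̇_H/COP = 1080 W.
Saving = 8930 − 1080 = 7850 W.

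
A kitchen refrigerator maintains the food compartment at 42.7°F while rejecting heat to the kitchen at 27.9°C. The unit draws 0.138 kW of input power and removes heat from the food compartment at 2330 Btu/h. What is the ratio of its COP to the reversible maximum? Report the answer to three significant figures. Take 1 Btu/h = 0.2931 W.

0.389

Converting, Q̇_C = 2330 Btu/h = 0.6829 kW, so COP_actual = Q̇_C/Ẇ = 0.6829/0.1380 = 4.949.
In absolute terms T_C = 279.09 K and T_H = 301.05 K, so ΔT = 21.96 K.
COP_Carnot = T_C/ΔT = 279.09/21.96 = 12.71.
η_II = COP_actual/COP_Carnot = 4.949/12.71 = 0.3893.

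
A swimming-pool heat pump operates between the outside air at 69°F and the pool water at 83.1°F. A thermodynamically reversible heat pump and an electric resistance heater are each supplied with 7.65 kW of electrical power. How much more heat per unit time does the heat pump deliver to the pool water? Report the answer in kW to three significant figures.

287 kW

In absolute terms T_C = 293.71 K and T_H = 301.54 K, so ΔT = 7.833 K.
COP_Carnot = T_H/ΔT = 301.54/7.833 = 38.49.
The heat pump delivers Q̇_H = COP × Ẇ = 294.5 kW; the resistance heater delivers Ẇ = 7.650 kW.
Extra = (COP − 1)·Ẇ = 286.8 kW.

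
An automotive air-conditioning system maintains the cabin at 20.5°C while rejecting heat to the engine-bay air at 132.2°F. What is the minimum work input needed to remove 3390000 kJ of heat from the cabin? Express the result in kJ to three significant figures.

406000 kJ

In absolute terms T_C = 293.65 K and T_H = 328.82 K, so ΔT = 35.17 K.
The reversible limit is COP_R = T_C/ΔT = 8.350, so W_min = Q_C/COP = Q_C·ΔT/T_C.
W_min = 3390000 × 35.17/293.65 = 406000 kJ.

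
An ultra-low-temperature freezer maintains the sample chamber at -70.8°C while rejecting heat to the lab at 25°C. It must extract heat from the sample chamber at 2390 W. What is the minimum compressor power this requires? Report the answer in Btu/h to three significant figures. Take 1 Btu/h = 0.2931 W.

3860 Btu/h

In absolute terms T_C = 202.35 K and T_H = 298.15 K, so ΔT = 95.80 K.
COP_Carnot = T_C/ΔT = 202.35/95.80 = 2.112.
Ẇ_min = Q̇/COP_Carnot = 2390/2.112 = 1132 W = 3861 Btu/h.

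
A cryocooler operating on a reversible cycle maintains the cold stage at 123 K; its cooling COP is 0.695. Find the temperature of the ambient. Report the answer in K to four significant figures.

COP_R = T_C/(T_H − T_C) gives T_H − T_C = T_C/COP.
With T_C = 123.00 K, T_H = 123.00 × (1 + 1/0.695) = 299.98 K.

300.0 K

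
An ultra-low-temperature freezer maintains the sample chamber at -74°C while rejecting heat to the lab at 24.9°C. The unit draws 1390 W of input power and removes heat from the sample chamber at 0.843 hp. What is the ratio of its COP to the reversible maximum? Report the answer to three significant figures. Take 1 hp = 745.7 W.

Converting, Q̇_C = 0.8430 hp = 628.6 W, so COP_actual = Q̇_C/Ẇ = 628.6/1390 = 0.4522.
In absolute terms T_C = 199.15 K and T_H = 298.05 K, so ΔT = 98.90 K.
COP_Carnot = T_C/ΔT = 199.15/98.90 = 2.014.
η_II = COP_actual/COP_Carnot = 0.4522/2.014 = 0.2246.

0.225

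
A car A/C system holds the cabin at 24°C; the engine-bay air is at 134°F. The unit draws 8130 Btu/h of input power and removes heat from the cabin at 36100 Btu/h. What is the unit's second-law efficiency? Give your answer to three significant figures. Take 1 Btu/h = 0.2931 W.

COP_actual = Q̇_C/Ẇ = 36100/8130 = 4.440.
In absolute terms T_C = 297.15 K and T_H = 329.82 K, so ΔT = 32.67 K.
COP_Carnot = T_C/ΔT = 297.15/32.67 = 9.096.
η_II = COP_actual/COP_Carnot = 4.440/9.096 = 0.4881.

0.488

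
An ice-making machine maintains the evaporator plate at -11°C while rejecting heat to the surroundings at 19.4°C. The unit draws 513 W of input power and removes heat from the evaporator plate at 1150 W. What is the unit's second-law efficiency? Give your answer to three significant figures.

0.260

COP_actual = Q̇_C/Ẇ = 1150/513.0 = 2.242.
In absolute terms T_C = 262.15 K and T_H = 292.55 K, so ΔT = 30.40 K.
COP_Carnot = T_C/ΔT = 262.15/30.40 = 8.623.
η_II = COP_actual/COP_Carnot = 2.242/8.623 = 0.2600.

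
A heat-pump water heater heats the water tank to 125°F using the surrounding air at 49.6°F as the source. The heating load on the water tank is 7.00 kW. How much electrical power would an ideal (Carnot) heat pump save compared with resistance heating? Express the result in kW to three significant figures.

In absolute terms T_C = 282.93 K and T_H = 324.82 K, so ΔT = 41.89 K.
COP_Carnot = T_H/ΔT = 324.82/41.89 = 7.754.
Resistance heating needs Ẇ_res = Q̇_H = 7.000 kW; the reversible heat pump needs only Ẇ_hp = Q̇_H/COP = 0.9027 kW.
Saving = 7.000 − 0.9027 = 6.097 kW.

6.10 kW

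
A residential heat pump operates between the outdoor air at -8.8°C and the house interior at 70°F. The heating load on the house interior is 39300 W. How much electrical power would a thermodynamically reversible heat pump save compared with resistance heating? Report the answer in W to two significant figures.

In absolute terms T_C = 264.35 K and T_H = 294.26 K, so ΔT = 29.91 K.
COP_Carnot = T_H/ΔT = 294.26/29.91 = 9.838.
Resistance heating needs Ẇ_res = Q̇_H = 39300 W; the reversible heat pump needs only Ẇ_hp = Q̇_H/COP = 3995 W.
Saving = 39300 − 3995 = 35310 W.

35000 W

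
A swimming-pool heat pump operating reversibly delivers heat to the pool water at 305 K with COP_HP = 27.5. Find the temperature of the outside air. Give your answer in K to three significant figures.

COP_HP = T_H/(T_H − T_C) gives T_H − T_C = T_H/COP.
With T_H = 305.00 K, T_C = 305.00 × (1 − 1/27.5) = 293.91 K.

294 K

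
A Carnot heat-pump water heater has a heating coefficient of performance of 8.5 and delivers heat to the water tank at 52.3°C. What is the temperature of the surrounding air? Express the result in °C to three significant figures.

COP_HP = T_H/(T_H − T_C) gives T_H − T_C = T_H/COP.
With T_H = 325.45 K, T_C = 325.45 × (1 − 1/8.5) = 287.16 K.
Converting, 287.16 K = 14.01°C.

14.0 °C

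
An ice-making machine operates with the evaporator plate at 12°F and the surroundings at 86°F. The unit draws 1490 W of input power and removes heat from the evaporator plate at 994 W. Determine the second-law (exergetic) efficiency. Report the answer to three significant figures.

0.105

COP_actual = Q̇_C/Ẇ = 994.0/1490 = 0.6671.
In absolute terms T_C = 262.04 K and T_H = 303.15 K, so ΔT = 41.11 K.
COP_Carnot = T_C/ΔT = 262.04/41.11 = 6.374.
η_II = COP_actual/COP_Carnot = 0.6671/6.374 = 0.1047.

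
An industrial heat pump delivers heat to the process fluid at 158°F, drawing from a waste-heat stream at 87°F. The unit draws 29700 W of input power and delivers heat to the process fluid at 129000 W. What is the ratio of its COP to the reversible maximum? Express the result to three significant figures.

COP_actual = Q̇_H/Ẇ = 129000/29700 = 4.343.
In absolute terms T_C = 303.71 K and T_H = 343.15 K, so ΔT = 39.44 K.
COP_Carnot = T_H/ΔT = 343.15/39.44 = 8.700.
η_II = COP_actual/COP_Carnot = 4.343/8.700 = 0.4993.

0.499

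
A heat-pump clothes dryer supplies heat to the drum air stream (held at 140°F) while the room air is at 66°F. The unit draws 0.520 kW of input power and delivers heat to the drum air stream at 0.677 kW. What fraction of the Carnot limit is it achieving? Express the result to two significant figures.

0.16

COP_actual = Q̇_H/Ẇ = 0.6770/0.5200 = 1.302.
In absolute terms T_C = 292.04 K and T_H = 333.15 K, so ΔT = 41.11 K.
COP_Carnot = T_H/ΔT = 333.15/41.11 = 8.104.
η_II = COP_actual/COP_Carnot = 1.302/8.104 = 0.1607.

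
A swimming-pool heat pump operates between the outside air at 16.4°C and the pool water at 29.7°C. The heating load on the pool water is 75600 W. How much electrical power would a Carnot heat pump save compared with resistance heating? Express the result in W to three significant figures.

72300 W

In absolute terms T_C = 289.55 K and T_H = 302.85 K, so ΔT = 13.30 K.
COP_Carnot = T_H/ΔT = 302.85/13.30 = 22.77.
Resistance heating needs Ẇ_res = Q̇_H = 75600 W; the reversible heat pump needs only Ẇ_hp = Q̇_H/COP = 3320 W.
Saving = 75600 − 3320 = 72280 W.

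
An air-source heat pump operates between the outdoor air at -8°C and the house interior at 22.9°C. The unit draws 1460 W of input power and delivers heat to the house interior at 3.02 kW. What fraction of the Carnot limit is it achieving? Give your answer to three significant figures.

Converting, Q̇_H = 3.020 kW = 3020 W, so COP_actual = Q̇_H/Ẇ = 3020/1460 = 2.068.
In absolute terms T_C = 265.15 K and T_H = 296.05 K, so ΔT = 30.90 K.
COP_Carnot = T_H/ΔT = 296.05/30.90 = 9.581.
η_II = COP_actual/COP_Carnot = 2.068/9.581 = 0.2159.

0.216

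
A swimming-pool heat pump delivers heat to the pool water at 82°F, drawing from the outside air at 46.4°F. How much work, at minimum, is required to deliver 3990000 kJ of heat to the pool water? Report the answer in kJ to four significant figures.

In absolute terms T_C = 281.15 K and T_H = 300.93 K, so ΔT = 19.78 K.
The reversible limit is COP_HP = T_H/ΔT = 15.22, so W_min = Q_H/COP = Q_H·ΔT/T_H.
W_min = 3990000 × 19.78/300.93 = 262200 kJ.

262200 kJ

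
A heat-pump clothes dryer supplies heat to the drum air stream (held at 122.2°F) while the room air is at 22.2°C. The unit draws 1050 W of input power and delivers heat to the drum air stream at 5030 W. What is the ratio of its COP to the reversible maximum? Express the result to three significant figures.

COP_actual = Q̇_H/Ẇ = 5030/1050 = 4.790.
In absolute terms T_C = 295.35 K and T_H = 323.26 K, so ΔT = 27.91 K.
COP_Carnot = T_H/ΔT = 323.26/27.91 = 11.58.
η_II = COP_actual/COP_Carnot = 4.790/11.58 = 0.4136.

0.414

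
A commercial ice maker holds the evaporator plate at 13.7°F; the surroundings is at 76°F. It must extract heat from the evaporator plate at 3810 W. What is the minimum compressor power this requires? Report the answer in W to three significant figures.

In absolute terms T_C = 262.98 K and T_H = 297.59 K, so ΔT = 34.61 K.
COP_Carnot = T_C/ΔT = 262.98/34.61 = 7.598.
Ẇ_min = Q̇/COP_Carnot = 3810/7.598 = 501.4 W.

501 W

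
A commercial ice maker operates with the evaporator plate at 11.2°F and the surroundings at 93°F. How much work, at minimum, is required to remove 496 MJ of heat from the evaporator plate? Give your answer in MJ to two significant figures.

In absolute terms T_C = 261.59 K and T_H = 307.04 K, so ΔT = 45.44 K.
The reversible limit is COP_R = T_C/ΔT = 5.756, so W_min = Q_C/COP = Q_C·ΔT/T_C.
W_min = 496.0 × 45.44/261.59 = 86.17 MJ.

86 MJ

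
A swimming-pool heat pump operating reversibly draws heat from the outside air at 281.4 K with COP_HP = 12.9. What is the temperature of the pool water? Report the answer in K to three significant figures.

305 K

COP_HP = T_H/(T_H − T_C) rearranges to T_H = COP·T_C/(COP − 1).
With T_C = 281.40 K, T_H = 12.9 × 281.40/11.90 = 305.05 K.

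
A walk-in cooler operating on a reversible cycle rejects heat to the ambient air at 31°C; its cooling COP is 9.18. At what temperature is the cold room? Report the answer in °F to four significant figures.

34.02 °F

For a Carnot refrigerator COP_R = T_C/(T_H − T_C), so T_C = COP·T_H/(1 + COP).
With T_H = 304.15 K, T_C = 9.18 × 304.15/10.18 = 274.27 K.
Converting, 274.27 K = 34.02°F.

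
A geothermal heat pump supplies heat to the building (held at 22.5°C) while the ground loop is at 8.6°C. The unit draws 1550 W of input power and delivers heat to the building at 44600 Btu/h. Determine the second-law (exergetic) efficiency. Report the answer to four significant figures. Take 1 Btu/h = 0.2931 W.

0.3965

Converting, Q̇_H = 44600 Btu/h = 13070 W, so COP_actual = Q̇_H/Ẇ = 13070/1550 = 8.434.
In absolute terms T_C = 281.75 K and T_H = 295.65 K, so ΔT = 13.90 K.
COP_Carnot = T_H/ΔT = 295.65/13.90 = 21.27.
η_II = COP_actual/COP_Carnot = 8.434/21.27 = 0.3965.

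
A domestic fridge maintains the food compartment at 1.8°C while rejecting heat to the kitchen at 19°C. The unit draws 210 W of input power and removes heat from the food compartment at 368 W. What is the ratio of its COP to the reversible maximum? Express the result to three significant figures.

COP_actual = Q̇_C/Ẇ = 368.0/210.0 = 1.752.
In absolute terms T_C = 274.95 K and T_H = 292.15 K, so ΔT = 17.20 K.
COP_Carnot = T_C/ΔT = 274.95/17.20 = 15.99.
η_II = COP_actual/COP_Carnot = 1.752/15.99 = 0.1096.

0.110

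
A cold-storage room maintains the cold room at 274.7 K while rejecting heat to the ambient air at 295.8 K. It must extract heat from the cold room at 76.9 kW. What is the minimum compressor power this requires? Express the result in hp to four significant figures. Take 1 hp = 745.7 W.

The reservoir spacing is ΔT = 295.8 − 274.7 = 21.10 K.
COP_Carnot = T_C/ΔT = 274.70/21.10 = 13.02.
Ẇ_min = Q̇/COP_Carnot = 76.90/13.02 = 5.907 kW = 7.921 hp.

7.921 hp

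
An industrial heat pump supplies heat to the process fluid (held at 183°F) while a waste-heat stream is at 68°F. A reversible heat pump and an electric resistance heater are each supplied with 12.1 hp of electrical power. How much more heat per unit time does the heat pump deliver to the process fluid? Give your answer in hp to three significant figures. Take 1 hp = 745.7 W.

55.5 hp

In absolute terms T_C = 293.15 K and T_H = 357.04 K, so ΔT = 63.89 K.
COP_Carnot = T_H/ΔT = 357.04/63.89 = 5.588.
The heat pump delivers Q̇_H = COP × Ẇ = 67.62 hp; the resistance heater delivers Ẇ = 12.10 hp.
Extra = (COP − 1)·Ẇ = 55.52 hp.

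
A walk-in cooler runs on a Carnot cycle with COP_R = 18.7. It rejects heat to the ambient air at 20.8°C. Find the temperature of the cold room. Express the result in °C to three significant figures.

5.88 °C

For a Carnot refrigerator COP_R = T_C/(T_H − T_C), so T_C = COP·T_H/(1 + COP).
With T_H = 293.95 K, T_C = 18.7 × 293.95/19.70 = 279.03 K.
Converting, 279.03 K = 5.88°C.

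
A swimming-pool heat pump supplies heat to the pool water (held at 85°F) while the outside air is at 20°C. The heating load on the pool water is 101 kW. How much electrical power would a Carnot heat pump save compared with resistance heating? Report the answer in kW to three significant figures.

In absolute terms T_C = 293.15 K and T_H = 302.59 K, so ΔT = 9.444 K.
COP_Carnot = T_H/ΔT = 302.59/9.444 = 32.04.
Resistance heating needs Ẇ_res = Q̇_H = 101.0 kW; the reversible heat pump needs only Ẇ_hp = Q̇_H/COP = 3.152 kW.
Saving = 101.0 − 3.152 = 97.85 kW.

97.8 kW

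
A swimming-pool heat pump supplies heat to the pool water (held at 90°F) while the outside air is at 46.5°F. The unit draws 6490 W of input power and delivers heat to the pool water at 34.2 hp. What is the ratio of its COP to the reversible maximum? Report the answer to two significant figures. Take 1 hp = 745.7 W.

0.31

Converting, Q̇_H = 34.20 hp = 25500 W, so COP_actual = Q̇_H/Ẇ = 25500/6490 = 3.930.
In absolute terms T_C = 281.21 K and T_H = 305.37 K, so ΔT = 24.17 K.
COP_Carnot = T_H/ΔT = 305.37/24.17 = 12.64.
η_II = COP_actual/COP_Carnot = 3.930/12.64 = 0.3110.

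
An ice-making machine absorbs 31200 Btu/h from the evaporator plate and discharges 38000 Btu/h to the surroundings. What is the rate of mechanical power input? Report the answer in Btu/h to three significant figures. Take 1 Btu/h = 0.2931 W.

For a cyclic device the first law requires Q̇_H = Q̇_C + Ẇ.
Ẇ = Q̇_H − Q̇_C = 6800 Btu/h.

6800 Btu/h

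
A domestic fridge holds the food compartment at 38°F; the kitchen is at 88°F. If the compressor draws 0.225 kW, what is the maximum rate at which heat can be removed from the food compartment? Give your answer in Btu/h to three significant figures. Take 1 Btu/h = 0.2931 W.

In absolute terms T_C = 276.48 K and T_H = 304.26 K, so ΔT = 27.78 K.
COP_Carnot = T_C/ΔT = 276.48/27.78 = 9.953.
Q̇_max = COP_Carnot × Ẇ = 9.953 × 0.2250 kW = 2.240 kW = 7641 Btu/h.

7640 Btu/h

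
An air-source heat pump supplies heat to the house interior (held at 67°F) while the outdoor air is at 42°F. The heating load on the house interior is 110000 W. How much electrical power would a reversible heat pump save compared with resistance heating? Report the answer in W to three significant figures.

In absolute terms T_C = 278.71 K and T_H = 292.59 K, so ΔT = 13.89 K.
COP_Carnot = T_H/ΔT = 292.59/13.89 = 21.07.
Resistance heating needs Ẇ_res = Q̇_H = 110000 W; the reversible heat pump needs only Ẇ_hp = Q̇_H/COP = 5221 W.
Saving = 110000 − 5221 = 104800 W.

105000 W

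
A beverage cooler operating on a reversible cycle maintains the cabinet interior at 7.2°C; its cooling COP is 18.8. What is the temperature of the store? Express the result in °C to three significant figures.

22.1 °C

COP_R = T_C/(T_H − T_C) gives T_H − T_C = T_C/COP.
With T_C = 280.35 K, T_H = 280.35 × (1 + 1/18.8) = 295.26 K.
Converting, 295.26 K = 22.11°C.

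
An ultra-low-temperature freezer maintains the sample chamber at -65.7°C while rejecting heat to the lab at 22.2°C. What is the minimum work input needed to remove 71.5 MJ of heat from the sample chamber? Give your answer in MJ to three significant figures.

30.3 MJ

In absolute terms T_C = 207.45 K and T_H = 295.35 K, so ΔT = 87.90 K.
The reversible limit is COP_R = T_C/ΔT = 2.360, so W_min = Q_C/COP = Q_C·ΔT/T_C.
W_min = 71.50 × 87.90/207.45 = 30.30 MJ.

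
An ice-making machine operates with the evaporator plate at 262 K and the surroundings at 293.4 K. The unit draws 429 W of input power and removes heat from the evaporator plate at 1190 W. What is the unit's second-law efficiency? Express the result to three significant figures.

COP_actual = Q̇_C/Ẇ = 1190/429.0 = 2.774.
The reservoir spacing is ΔT = 293.4 − 262 = 31.40 K.
COP_Carnot = T_C/ΔT = 262.00/31.40 = 8.344.
η_II = COP_actual/COP_Carnot = 2.774/8.344 = 0.3324.

0.332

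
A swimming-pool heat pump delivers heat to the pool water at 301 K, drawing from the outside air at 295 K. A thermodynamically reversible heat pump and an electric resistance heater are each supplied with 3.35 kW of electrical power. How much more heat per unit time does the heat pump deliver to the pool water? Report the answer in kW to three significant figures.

165 kW

The reservoir spacing is ΔT = 301 − 295 = 6.000 K.
COP_Carnot = T_H/ΔT = 301.00/6.000 = 50.17.
The heat pump delivers Q̇_H = COP × Ẇ = 168.1 kW; the resistance heater delivers Ẇ = 3.350 kW.
Extra = (COP − 1)·Ẇ = 164.7 kW.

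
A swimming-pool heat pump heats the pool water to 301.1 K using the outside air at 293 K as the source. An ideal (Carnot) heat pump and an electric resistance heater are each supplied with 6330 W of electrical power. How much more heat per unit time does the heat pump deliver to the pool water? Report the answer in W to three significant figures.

The reservoir spacing is ΔT = 301.1 − 293 = 8.100 K.
COP_Carnot = T_H/ΔT = 301.10/8.100 = 37.17.
The heat pump delivers Q̇_H = COP × Ẇ = 235300 W; the resistance heater delivers Ẇ = 6330 W.
Extra = (COP − 1)·Ẇ = 229000 W.

229000 W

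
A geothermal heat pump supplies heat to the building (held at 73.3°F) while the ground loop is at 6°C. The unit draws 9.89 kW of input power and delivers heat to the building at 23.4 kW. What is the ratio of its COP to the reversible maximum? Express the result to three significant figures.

0.135

COP_actual = Q̇_H/Ẇ = 23.40/9.890 = 2.366.
In absolute terms T_C = 279.15 K and T_H = 296.09 K, so ΔT = 16.94 K.
COP_Carnot = T_H/ΔT = 296.09/16.94 = 17.47.
η_II = COP_actual/COP_Carnot = 2.366/17.47 = 0.1354.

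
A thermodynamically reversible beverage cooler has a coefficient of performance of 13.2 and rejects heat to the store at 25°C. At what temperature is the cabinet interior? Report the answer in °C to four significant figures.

4.004 °C

For a Carnot refrigerator COP_R = T_C/(T_H − T_C), so T_C = COP·T_H/(1 + COP).
With T_H = 298.15 K, T_C = 13.2 × 298.15/14.20 = 277.15 K.
Converting, 277.15 K = 4.00°C.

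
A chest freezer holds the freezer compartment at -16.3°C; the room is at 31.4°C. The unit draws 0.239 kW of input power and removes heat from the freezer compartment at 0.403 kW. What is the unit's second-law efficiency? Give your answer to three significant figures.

COP_actual = Q̇_C/Ẇ = 0.4030/0.2390 = 1.686.
In absolute terms T_C = 256.85 K and T_H = 304.55 K, so ΔT = 47.70 K.
COP_Carnot = T_C/ΔT = 256.85/47.70 = 5.385.
η_II = COP_actual/COP_Carnot = 1.686/5.385 = 0.3131.

0.313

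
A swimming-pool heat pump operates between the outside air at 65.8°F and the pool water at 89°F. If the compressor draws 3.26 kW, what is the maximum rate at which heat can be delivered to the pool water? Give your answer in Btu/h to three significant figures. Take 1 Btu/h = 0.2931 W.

263000 Btu/h

In absolute terms T_C = 291.93 K and T_H = 304.82 K, so ΔT = 12.89 K.
COP_Carnot = T_H/ΔT = 304.82/12.89 = 23.65.
Q̇_max = COP_Carnot × Ẇ = 23.65 × 3.260 kW = 77.10 kW = 263000 Btu/h.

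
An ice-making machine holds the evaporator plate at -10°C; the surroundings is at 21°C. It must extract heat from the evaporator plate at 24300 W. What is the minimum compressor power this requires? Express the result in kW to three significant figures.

2.86 kW

In absolute terms T_C = 263.15 K and T_H = 294.15 K, so ΔT = 31.00 K.
COP_Carnot = T_C/ΔT = 263.15/31.00 = 8.489.
Ẇ_min = Q̇/COP_Carnot = 24300/8.489 = 2863 W = 2.863 kW.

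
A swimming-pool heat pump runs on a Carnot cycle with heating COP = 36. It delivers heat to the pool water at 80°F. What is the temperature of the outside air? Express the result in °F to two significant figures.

65 °F

COP_HP = T_H/(T_H − T_C) gives T_H − T_C = T_H/COP.
With T_H = 299.82 K, T_C = 299.82 × (1 − 1/36) = 291.49 K.
Converting, 291.49 K = 65.01°F.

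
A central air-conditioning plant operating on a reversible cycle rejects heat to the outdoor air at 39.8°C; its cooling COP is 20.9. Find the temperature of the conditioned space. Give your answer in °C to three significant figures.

For a Carnot refrigerator COP_R = T_C/(T_H − T_C), so T_C = COP·T_H/(1 + COP).
With T_H = 312.95 K, T_C = 20.9 × 312.95/21.90 = 298.66 K.
Converting, 298.66 K = 25.51°C.

25.5 °C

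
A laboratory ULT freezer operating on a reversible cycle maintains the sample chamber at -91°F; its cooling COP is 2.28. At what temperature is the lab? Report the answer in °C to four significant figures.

COP_R = T_C/(T_H − T_C) gives T_H − T_C = T_C/COP.
With T_C = 204.82 K, T_H = 204.82 × (1 + 1/2.28) = 294.65 K.
Converting, 294.65 K = 21.50°C.

21.50 °C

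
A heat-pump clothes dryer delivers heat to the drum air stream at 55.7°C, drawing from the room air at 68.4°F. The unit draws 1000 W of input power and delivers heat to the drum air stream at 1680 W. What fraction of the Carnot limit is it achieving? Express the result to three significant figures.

0.181

COP_actual = Q̇_H/Ẇ = 1680/1000 = 1.680.
In absolute terms T_C = 293.37 K and T_H = 328.85 K, so ΔT = 35.48 K.
COP_Carnot = T_H/ΔT = 328.85/35.48 = 9.269.
η_II = COP_actual/COP_Carnot = 1.680/9.269 = 0.1812.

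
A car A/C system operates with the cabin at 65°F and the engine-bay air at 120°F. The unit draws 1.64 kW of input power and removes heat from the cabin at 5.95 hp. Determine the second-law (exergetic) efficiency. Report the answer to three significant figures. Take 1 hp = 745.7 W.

0.284

Converting, Q̇_C = 5.950 hp = 4.437 kW, so COP_actual = Q̇_C/Ẇ = 4.437/1.640 = 2.705.
In absolute terms T_C = 291.48 K and T_H = 322.04 K, so ΔT = 30.56 K.
COP_Carnot = T_C/ΔT = 291.48/30.56 = 9.539.
η_II = COP_actual/COP_Carnot = 2.705/9.539 = 0.2836.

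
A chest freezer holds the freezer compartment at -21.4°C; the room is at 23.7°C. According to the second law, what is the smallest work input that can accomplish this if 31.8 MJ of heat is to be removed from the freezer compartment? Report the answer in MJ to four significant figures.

In absolute terms T_C = 251.75 K and T_H = 296.85 K, so ΔT = 45.10 K.
The reversible limit is COP_R = T_C/ΔT = 5.582, so W_min = Q_C/COP = Q_C·ΔT/T_C.
W_min = 31.80 × 45.10/251.75 = 5.697 MJ.

5.697 MJ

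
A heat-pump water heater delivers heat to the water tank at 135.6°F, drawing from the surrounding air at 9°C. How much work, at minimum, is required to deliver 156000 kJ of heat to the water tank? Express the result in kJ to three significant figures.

22900 kJ

In absolute terms T_C = 282.15 K and T_H = 330.71 K, so ΔT = 48.56 K.
The reversible limit is COP_HP = T_H/ΔT = 6.811, so W_min = Q_H/COP = Q_H·ΔT/T_H.
W_min = 156000 × 48.56/330.71 = 22900 kJ.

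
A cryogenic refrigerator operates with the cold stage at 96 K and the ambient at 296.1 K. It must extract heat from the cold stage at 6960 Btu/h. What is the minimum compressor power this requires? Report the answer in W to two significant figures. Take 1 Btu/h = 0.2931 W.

The reservoir spacing is ΔT = 296.1 − 96 = 200.1 K.
COP_Carnot = T_C/ΔT = 96.00/200.1 = 0.4798.
Ẇ_min = Q̇/COP_Carnot = 6960/0.4798 = 14510 Btu/h = 4252 W.

4300 W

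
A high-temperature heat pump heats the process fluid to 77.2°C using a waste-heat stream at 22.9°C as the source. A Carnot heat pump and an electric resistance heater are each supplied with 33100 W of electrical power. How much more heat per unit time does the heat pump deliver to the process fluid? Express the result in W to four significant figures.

180500 W

In absolute terms T_C = 296.05 K and T_H = 350.35 K, so ΔT = 54.30 K.
COP_Carnot = T_H/ΔT = 350.35/54.30 = 6.452.
The heat pump delivers Q̇_H = COP × Ẇ = 213600 W; the resistance heater delivers Ẇ = 33100 W.
Extra = (COP − 1)·Ẇ = 180500 W.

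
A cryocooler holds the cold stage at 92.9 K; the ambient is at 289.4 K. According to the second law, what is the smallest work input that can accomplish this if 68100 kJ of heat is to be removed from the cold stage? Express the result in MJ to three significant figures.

The reservoir spacing is ΔT = 289.4 − 92.9 = 196.5 K.
The reversible limit is COP_R = T_C/ΔT = 0.4728, so W_min = Q_C/COP = Q_C·ΔT/T_C.
W_min = 68100 × 196.5/92.90 = 144000 kJ = 144.0 MJ.

144 MJ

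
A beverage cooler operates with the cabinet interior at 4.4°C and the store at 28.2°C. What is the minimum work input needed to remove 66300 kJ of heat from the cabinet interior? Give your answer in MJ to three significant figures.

In absolute terms T_C = 277.55 K and T_H = 301.35 K, so ΔT = 23.80 K.
The reversible limit is COP_R = T_C/ΔT = 11.66, so W_min = Q_C/COP = Q_C·ΔT/T_C.
W_min = 66300 × 23.80/277.55 = 5685 kJ = 5.685 MJ.

5.69 MJ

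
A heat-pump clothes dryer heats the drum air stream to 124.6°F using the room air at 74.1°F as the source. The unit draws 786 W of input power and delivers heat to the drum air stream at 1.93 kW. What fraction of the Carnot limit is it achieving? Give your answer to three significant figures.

Converting, Q̇_H = 1.930 kW = 1930 W, so COP_actual = Q̇_H/Ẇ = 1930/786.0 = 2.455.
In absolute terms T_C = 296.54 K and T_H = 324.59 K, so ΔT = 28.06 K.
COP_Carnot = T_H/ΔT = 324.59/28.06 = 11.57.
η_II = COP_actual/COP_Carnot = 2.455/11.57 = 0.2122.

0.212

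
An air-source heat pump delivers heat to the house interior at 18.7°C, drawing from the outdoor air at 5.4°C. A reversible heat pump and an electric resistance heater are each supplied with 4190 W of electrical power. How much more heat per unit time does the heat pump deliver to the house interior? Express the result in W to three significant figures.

In absolute terms T_C = 278.55 K and T_H = 291.85 K, so ΔT = 13.30 K.
COP_Carnot = T_H/ΔT = 291.85/13.30 = 21.94.
The heat pump delivers Q̇_H = COP × Ẇ = 91940 W; the resistance heater delivers Ẇ = 4190 W.
Extra = (COP − 1)·Ẇ = 87750 W.

87800 W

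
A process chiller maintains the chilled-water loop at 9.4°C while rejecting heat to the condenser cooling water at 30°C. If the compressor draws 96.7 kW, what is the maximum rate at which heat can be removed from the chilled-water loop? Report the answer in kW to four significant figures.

1326 kW

In absolute terms T_C = 282.55 K and T_H = 303.15 K, so ΔT = 20.60 K.
COP_Carnot = T_C/ΔT = 282.55/20.60 = 13.72.
Q̇_max = COP_Carnot × Ẇ = 13.72 × 96.70 kW = 1326 kW.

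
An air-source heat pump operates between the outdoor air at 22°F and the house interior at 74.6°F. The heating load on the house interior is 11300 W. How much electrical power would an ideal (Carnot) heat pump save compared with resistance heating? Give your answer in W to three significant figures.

10200 W

In absolute terms T_C = 267.59 K and T_H = 296.82 K, so ΔT = 29.22 K.
COP_Carnot = T_H/ΔT = 296.82/29.22 = 10.16.
Resistance heating needs Ẇ_res = Q̇_H = 11300 W; the reversible heat pump needs only Ẇ_hp = Q̇_H/COP = 1113 W.
Saving = 11300 − 1113 = 10190 W.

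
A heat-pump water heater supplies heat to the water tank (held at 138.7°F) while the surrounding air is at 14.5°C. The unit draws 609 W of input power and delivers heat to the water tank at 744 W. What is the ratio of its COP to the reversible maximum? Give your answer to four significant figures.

COP_actual = Q̇_H/Ẇ = 744.0/609.0 = 1.222.
In absolute terms T_C = 287.65 K and T_H = 332.43 K, so ΔT = 44.78 K.
COP_Carnot = T_H/ΔT = 332.43/44.78 = 7.424.
η_II = COP_actual/COP_Carnot = 1.222/7.424 = 0.1646.

0.1646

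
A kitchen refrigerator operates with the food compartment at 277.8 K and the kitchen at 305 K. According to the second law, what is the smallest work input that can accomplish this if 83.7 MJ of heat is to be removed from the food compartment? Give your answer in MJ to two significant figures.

8.2 MJ

The reservoir spacing is ΔT = 305 − 277.8 = 27.20 K.
The reversible limit is COP_R = T_C/ΔT = 10.21, so W_min = Q_C/COP = Q_C·ΔT/T_C.
W_min = 83.70 × 27.20/277.80 = 8.195 MJ.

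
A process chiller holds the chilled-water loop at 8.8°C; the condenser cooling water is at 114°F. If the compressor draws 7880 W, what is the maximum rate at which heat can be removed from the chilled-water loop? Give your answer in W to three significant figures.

In absolute terms T_C = 281.95 K and T_H = 318.71 K, so ΔT = 36.76 K.
COP_Carnot = T_C/ΔT = 281.95/36.76 = 7.671.
Q̇_max = COP_Carnot × Ẇ = 7.671 × 7880 W = 60450 W.

60400 W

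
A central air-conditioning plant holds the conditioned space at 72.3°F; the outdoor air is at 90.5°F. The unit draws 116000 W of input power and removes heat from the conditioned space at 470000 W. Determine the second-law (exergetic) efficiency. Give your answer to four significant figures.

0.1386

COP_actual = Q̇_C/Ẇ = 470000/116000 = 4.052.
In absolute terms T_C = 295.54 K and T_H = 305.65 K, so ΔT = 10.11 K.
COP_Carnot = T_C/ΔT = 295.54/10.11 = 29.23.
η_II = COP_actual/COP_Carnot = 4.052/29.23 = 0.1386.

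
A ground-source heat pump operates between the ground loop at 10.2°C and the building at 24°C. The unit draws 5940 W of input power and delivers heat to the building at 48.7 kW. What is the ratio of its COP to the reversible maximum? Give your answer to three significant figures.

0.381

Converting, Q̇_H = 48.70 kW = 48700 W, so COP_actual = Q̇_H/Ẇ = 48700/5940 = 8.199.
In absolute terms T_C = 283.35 K and T_H = 297.15 K, so ΔT = 13.80 K.
COP_Carnot = T_H/ΔT = 297.15/13.80 = 21.53.
η_II = COP_actual/COP_Carnot = 8.199/21.53 = 0.3808.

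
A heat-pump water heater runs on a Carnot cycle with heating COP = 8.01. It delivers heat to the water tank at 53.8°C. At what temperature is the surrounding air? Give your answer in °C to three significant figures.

13.0 °C

COP_HP = T_H/(T_H − T_C) gives T_H − T_C = T_H/COP.
With T_H = 326.95 K, T_C = 326.95 × (1 − 1/8.01) = 286.13 K.
Converting, 286.13 K = 12.98°C.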